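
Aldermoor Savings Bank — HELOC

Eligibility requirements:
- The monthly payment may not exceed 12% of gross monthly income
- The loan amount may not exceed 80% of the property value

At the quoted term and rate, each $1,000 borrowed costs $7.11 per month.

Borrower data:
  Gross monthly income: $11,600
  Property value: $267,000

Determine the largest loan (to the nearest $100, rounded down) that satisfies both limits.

$195,700

Payment cap: 12% × $11,600 = $1,392/month.
At $7.11 per $1,000, that supports 1,392/7.11 × 1,000 ≈ $195,780 → $195,700.
LTV cap: 80% × $267,000 = $213,600 → $213,600.
Binding constraint: payment-to-income.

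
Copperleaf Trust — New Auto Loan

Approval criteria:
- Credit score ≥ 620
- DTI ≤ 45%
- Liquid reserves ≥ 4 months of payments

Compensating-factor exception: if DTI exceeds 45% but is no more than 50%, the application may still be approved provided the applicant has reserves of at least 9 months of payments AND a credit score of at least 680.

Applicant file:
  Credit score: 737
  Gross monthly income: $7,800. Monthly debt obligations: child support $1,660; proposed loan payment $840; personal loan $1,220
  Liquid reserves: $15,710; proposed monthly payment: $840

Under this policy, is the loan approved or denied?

Credit score 737 ≥ 620 (meets base)
Total debts = (1,660 + 840 + 1,220) = 3,720. DTI: 3,720 ÷ 7,800 = 47.7%, over the 45% base limit.
Reserves: 15,710 ÷ 840 = 18.7 months (meets 4-month minimum)
47.7% falls in the override range (45%–50%), so the compensating-factor test applies.
Override check — reserves: 18.7 mo (ok); score: 737 (ok).
Both compensating conditions met → exception applies.

Approved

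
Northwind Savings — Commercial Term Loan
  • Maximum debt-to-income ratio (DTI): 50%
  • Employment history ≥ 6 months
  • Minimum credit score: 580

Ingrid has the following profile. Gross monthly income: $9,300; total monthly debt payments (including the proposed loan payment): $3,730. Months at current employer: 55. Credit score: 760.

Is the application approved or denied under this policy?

Approved

DTI: 3,730 ÷ 9,300 = 40.1%, within the 50% cap
Employment 55 ≥ 6 months
Credit score 760 ≥ 580 (meets)
All criteria satisfied.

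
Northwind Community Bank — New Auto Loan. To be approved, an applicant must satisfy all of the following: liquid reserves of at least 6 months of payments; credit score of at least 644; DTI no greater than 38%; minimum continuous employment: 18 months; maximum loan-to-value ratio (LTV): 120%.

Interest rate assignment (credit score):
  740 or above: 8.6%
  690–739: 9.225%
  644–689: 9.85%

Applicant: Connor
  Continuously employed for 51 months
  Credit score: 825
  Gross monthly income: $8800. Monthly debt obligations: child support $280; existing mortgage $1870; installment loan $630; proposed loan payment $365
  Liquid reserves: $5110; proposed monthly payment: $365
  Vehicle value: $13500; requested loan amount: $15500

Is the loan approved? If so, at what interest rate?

Credit score 825 ≥ 644 (meets minimum)
Total monthly debts = (280 + 1,870 + 630 + 365) = 3,145. DTI = 3,145/8,800 = 35.7% ≤ 38%
Employment 51 ≥ 18 months
Liquid reserves cover 5,110/365 = 14.0 months — ≥ 6 required
Loan-to-value = 15,500/13,500 = 114.8% — pass (120% max)
All requirements met. Score 825 falls in the 740 or above tier → 8.6%.

Approved at 8.6%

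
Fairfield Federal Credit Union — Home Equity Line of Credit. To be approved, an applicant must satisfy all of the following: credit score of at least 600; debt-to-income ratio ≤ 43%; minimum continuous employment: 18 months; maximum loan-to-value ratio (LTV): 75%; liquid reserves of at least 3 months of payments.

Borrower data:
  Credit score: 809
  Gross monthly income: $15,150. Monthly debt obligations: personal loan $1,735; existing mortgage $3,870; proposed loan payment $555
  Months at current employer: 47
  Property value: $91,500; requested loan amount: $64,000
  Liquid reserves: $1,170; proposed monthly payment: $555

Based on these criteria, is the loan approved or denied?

Credit score 809 ≥ 600 (meets)
Total monthly debts = (1,735 + 3,870 + 555) = 6,160. DTI: 6,160 ÷ 15,150 = 40.7%, within the 43% cap
Employment 47 ≥ 18 months
LTV = 64,000/91,500 = 69.9% ≤ 75%
Reserves: 1,170 ÷ 555 = 2.1 months (below 3-month minimum)
Fails on reserves.

Denied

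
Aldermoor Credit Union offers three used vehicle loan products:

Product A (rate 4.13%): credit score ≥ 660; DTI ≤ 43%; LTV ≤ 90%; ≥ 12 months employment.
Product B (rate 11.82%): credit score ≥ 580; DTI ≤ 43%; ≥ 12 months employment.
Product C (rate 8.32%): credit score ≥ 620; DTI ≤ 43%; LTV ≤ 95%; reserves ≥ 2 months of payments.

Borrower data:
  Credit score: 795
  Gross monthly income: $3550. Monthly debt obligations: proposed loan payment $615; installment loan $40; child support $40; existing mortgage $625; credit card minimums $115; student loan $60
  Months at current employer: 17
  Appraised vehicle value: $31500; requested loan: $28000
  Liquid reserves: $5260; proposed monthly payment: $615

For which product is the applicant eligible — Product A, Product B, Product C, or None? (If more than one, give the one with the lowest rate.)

Total debts = (615 + 40 + 40 + 625 + 115 + 60) = 1,495; DTI = 1,495/3,550 = 42.1%.
LTV = 28,000/31,500 = 88.9%.
Reserves = 5,260/615 = 8.6 months.
Product A: score 795 ≥ 660; DTI 42.1% ≤ 43%; LTV 88.9% ≤ 90%; employment 17 ≥ 12 mo → qualifies.
Product B: score 795 ≥ 580; DTI 42.1% ≤ 43%; employment 17 ≥ 12 mo → qualifies.
Product C: score 795 ≥ 620; DTI 42.1% ≤ 43%; LTV 88.9% ≤ 95%; reserves 8.6 ≥ 2 mo → qualifies.
Qualifying: Product A, Product B, Product C. Lowest rate is 4.13% → Product A.

Product A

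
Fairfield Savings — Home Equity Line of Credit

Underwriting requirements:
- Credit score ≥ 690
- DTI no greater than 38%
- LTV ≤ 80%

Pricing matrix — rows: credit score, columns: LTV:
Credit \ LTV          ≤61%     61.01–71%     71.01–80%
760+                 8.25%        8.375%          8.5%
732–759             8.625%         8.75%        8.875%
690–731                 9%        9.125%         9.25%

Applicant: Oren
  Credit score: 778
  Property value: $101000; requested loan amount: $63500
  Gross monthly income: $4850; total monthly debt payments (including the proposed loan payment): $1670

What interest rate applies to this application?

Credit score 778 ≥ 690; DTI: 1,670 ÷ 4,850 = 34.4%, within the 38% cap
LTV = 63,500/101,000 = 62.9% ≤ 80%
Score 778 is in the 760+ band; LTV 62.9% is in the 61.01–71% band → 8.375%.

8.375%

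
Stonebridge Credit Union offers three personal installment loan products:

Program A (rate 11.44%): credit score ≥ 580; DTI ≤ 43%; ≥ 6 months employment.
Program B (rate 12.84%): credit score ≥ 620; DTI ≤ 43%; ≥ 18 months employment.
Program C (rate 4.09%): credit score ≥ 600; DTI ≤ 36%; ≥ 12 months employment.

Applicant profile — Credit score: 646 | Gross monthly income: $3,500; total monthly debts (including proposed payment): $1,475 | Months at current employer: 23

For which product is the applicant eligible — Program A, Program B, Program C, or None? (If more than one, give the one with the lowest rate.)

Program A

DTI = 1,475/3,500 = 42.1%.
Program A: score 646 ≥ 580; DTI 42.1% ≤ 43%; employment 23 ≥ 6 mo → qualifies.
Program B: score 646 ≥ 620; DTI 42.1% ≤ 43%; employment 23 ≥ 18 mo → qualifies.
Program C: score 646 ≥ 600; DTI 42.1% > 36%; employment 23 ≥ 12 mo → does not qualify.
Qualifying: Program A, Program B. Lowest rate is 11.44% → Program A.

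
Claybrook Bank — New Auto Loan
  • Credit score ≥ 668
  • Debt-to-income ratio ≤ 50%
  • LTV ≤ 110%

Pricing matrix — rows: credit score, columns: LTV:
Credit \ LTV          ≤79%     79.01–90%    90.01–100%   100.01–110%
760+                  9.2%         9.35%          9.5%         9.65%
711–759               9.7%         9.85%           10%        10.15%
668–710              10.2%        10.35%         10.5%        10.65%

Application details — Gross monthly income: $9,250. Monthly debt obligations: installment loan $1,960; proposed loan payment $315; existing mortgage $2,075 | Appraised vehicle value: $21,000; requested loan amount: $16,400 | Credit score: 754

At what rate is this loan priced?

Credit score 754 ≥ 668; Total monthly debts = (1,960 + 315 + 2,075) = 4,350. Debt-to-income = 4,350/9,250 = 47% — meets 50% limit
LTV: 16,400 ÷ 21,000 = 78.1%, within 110% cap
Row: 754 falls in 711–759. Column: 78.1% falls in ≤79%. Rate = 9.7%.

9.7%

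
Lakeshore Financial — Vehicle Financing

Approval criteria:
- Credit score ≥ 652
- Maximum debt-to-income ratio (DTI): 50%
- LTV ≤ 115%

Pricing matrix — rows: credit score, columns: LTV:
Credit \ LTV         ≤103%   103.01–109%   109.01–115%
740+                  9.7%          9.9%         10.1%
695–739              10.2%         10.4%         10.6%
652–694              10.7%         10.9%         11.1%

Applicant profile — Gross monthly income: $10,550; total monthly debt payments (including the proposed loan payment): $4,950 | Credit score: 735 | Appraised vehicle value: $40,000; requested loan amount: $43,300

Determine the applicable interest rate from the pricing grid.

10.4%

Credit score 735 ≥ 652; DTI: 4,950 ÷ 10,550 = 46.9%, within the 50% cap
Loan-to-value = 43,300/40,000 = 108.2% — pass (115% max)
Credit 735 → row 695–739; LTV 108.2% → column 103.01–109%. Grid cell → 10.4%.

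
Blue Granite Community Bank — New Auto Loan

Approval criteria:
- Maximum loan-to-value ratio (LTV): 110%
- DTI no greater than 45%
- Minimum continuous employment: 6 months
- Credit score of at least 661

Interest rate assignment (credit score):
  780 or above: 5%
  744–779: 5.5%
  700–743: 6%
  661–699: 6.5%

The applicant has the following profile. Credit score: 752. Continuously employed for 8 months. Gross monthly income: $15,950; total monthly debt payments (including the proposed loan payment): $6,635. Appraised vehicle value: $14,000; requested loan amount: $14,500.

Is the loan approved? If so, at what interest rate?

Approved at 5.5%

Credit score 752 ≥ 661 (meets minimum)
Loan-to-value = 14,500/14,000 = 103.6% — pass (110% max)
Employment 8 ≥ 6 months
DTI = 6,635/15,950 = 41.6% ≤ 45%
All requirements met. Score 752 falls in the 744–779 tier → 5.5%.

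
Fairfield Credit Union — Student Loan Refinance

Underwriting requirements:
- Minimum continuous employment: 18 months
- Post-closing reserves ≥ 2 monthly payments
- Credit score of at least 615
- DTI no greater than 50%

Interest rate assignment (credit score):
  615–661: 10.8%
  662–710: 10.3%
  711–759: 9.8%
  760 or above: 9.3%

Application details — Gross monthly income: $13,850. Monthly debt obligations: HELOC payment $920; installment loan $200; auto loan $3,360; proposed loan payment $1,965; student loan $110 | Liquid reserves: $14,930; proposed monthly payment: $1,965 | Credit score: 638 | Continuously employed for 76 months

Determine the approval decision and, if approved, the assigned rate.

Approved at 10.8%

Credit score 638 ≥ 615 (meets minimum)
Liquid reserves cover 14,930/1,965 = 7.6 months — ≥ 2 required
Total monthly debts = (920 + 200 + 3,360 + 1,965 + 110) = 6,555. DTI = 6,555/13,850 = 47.3% ≤ 50%
Employment 76 ≥ 18 months
All requirements met. Score 638 falls in the 615–661 tier → 10.8%.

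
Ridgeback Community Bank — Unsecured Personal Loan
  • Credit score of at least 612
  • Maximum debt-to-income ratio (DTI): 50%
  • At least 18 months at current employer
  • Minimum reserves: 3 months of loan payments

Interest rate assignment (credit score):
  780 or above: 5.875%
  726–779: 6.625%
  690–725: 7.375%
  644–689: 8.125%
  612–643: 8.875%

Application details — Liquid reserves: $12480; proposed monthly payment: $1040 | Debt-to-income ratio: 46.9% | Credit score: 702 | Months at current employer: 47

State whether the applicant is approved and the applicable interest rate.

Credit score 702 ≥ 612 (meets minimum)
Reserves = 12,480/1,040 = 12.0 months ≥ 3
Employment 47 ≥ 18 months
DTI 46.9% ≤ 50%
All requirements met. Score 702 falls in the 690–725 tier → 7.375%.

Approved at 7.375%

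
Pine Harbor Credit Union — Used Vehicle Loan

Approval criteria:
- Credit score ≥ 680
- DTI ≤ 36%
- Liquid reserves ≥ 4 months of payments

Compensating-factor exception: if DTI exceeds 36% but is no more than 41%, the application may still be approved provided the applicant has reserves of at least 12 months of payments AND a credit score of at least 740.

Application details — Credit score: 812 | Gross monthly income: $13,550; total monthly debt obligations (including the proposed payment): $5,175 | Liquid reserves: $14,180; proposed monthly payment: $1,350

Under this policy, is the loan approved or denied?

Credit score 812 ≥ 680 (meets base)
DTI = 5,175/13,550 = 38.2% > 36% — standard DTI limit exceeded.
Reserves: 14,180 ÷ 1,350 = 10.5 months (meets 4-month minimum)
38.2% falls in the override range (36%–41%), so the compensating-factor test applies.
Reserves 10.5 < 12 months; credit score 812 ≥ 740.
Override conditions not both satisfied; exception does not apply.

Denied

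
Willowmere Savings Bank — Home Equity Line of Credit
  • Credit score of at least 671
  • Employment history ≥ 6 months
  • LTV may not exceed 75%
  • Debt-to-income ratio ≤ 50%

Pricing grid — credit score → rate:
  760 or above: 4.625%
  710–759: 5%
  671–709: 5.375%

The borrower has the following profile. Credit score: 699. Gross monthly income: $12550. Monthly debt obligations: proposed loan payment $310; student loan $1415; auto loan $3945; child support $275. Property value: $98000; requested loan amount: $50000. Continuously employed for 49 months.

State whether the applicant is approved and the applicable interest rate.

Approved at 5.375%

Credit score 699 ≥ 671 (meets minimum)
Employment 49 ≥ 6 months
Total monthly debts = (310 + 1,415 + 3,945 + 275) = 5,945. DTI = 5,945/12,550 = 47.4% ≤ 50%
LTV: 50,000 ÷ 98,000 = 51%, within 75% cap
All requirements met. Score 699 falls in the 671–709 tier → 5.375%.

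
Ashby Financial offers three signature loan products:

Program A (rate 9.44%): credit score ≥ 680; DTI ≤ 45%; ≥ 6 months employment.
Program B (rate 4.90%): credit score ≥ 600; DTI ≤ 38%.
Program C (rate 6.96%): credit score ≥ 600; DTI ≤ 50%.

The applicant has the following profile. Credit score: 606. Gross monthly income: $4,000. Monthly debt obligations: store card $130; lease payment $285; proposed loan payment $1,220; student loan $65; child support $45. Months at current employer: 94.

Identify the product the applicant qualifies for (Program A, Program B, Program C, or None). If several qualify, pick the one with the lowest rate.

Total debts = (130 + 285 + 1,220 + 65 + 45) = 1,745; DTI = 1,745/4,000 = 43.6%.
Program A: score 606 < 680; DTI 43.6% ≤ 45%; employment 94 ≥ 6 mo → does not qualify.
Program B: score 606 ≥ 600; DTI 43.6% > 38% → does not qualify.
Program C: score 606 ≥ 600; DTI 43.6% ≤ 50% → qualifies.

Program C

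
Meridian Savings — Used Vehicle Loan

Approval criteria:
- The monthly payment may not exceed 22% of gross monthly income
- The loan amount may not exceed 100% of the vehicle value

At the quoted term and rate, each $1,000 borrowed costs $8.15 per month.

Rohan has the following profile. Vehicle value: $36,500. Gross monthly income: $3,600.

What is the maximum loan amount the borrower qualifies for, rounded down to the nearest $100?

Payment cap: 22% × $3,600 = $792/month.
At $8.15 per $1,000, that supports 792/8.15 × 1,000 ≈ $97,177 → $97,100.
LTV cap: 100% × $36,500 = $36,500 → $36,500.
Binding constraint: loan-to-value.

$36,500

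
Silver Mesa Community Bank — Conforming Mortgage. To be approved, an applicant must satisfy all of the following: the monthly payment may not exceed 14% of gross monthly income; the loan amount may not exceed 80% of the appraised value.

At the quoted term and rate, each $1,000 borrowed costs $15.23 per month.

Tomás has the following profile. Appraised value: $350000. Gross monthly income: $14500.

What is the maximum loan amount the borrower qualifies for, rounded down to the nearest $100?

$133,200

Payment cap: 14% × $14,500 = $2,030/month.
At $15.23 per $1,000, that supports 2,030/15.23 × 1,000 ≈ $133,289 → $133,200.
LTV cap: 80% × $350,000 = $280,000 → $280,000.
Binding constraint: payment-to-income.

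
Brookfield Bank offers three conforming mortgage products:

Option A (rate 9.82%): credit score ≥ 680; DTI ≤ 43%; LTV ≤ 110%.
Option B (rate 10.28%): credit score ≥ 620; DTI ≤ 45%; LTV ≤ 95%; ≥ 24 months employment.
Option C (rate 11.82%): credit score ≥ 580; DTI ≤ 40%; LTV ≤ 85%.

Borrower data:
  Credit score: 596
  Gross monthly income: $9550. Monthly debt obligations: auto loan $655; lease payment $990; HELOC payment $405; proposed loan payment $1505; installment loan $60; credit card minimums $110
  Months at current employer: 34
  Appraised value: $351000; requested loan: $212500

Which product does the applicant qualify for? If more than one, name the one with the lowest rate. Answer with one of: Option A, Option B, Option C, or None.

Option C

Total debts = (655 + 990 + 405 + 1,505 + 60 + 110) = 3,725; DTI = 3,725/9,550 = 39%.
LTV = 212,500/351,000 = 60.5%.
Option A: score 596 < 680; DTI 39% ≤ 43%; LTV 60.5% ≤ 110% → does not qualify.
Option B: score 596 < 620; DTI 39% ≤ 45%; LTV 60.5% ≤ 95%; employment 34 ≥ 24 mo → does not qualify.
Option C: score 596 ≥ 580; DTI 39% ≤ 40%; LTV 60.5% ≤ 85% → qualifies.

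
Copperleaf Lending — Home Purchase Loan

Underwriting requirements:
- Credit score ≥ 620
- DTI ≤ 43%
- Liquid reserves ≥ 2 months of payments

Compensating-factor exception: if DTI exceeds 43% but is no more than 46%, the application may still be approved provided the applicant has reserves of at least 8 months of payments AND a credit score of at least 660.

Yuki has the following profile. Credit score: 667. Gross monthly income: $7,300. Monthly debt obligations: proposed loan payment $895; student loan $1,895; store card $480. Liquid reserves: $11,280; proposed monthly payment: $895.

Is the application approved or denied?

Credit score 667 ≥ 620 (meets base)
Total debts = (895 + 1,895 + 480) = 3,270. DTI = 3,270/7,300 = 44.8% > 43% — standard DTI limit exceeded.
Reserves: 11,280 ÷ 895 = 12.6 months (meets 2-month minimum)
44.8% falls in the override range (43%–46%), so the compensating-factor test applies.
Override check — reserves: 12.6 mo (ok); score: 667 (ok).
Both compensating conditions met → exception applies.

Approved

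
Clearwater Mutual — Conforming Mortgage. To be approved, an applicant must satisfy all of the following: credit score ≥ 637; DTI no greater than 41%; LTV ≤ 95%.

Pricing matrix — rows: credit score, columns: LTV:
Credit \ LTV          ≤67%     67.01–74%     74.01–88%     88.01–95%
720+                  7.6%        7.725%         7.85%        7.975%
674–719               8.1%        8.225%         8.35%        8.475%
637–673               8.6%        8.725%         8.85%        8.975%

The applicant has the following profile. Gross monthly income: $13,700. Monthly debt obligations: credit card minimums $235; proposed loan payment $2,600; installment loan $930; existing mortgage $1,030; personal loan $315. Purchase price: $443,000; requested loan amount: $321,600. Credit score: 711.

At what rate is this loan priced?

Credit score 711 ≥ 637; Total monthly debts = (235 + 2,600 + 930 + 1,030 + 315) = 5,110. DTI: 5,110 ÷ 13,700 = 37.3%, within the 41% cap
Loan-to-value = 321,600/443,000 = 72.6% — pass (95% max)
Credit 711 → row 674–719; LTV 72.6% → column 67.01–74%. Grid cell → 8.225%.

8.225%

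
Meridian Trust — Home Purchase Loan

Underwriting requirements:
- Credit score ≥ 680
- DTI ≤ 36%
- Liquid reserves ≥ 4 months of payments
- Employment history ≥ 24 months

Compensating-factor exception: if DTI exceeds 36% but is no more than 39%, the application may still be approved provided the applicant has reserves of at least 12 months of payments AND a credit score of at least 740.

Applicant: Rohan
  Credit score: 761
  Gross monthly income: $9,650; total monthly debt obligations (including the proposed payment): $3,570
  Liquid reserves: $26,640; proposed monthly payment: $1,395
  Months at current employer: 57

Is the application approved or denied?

Approved

Credit score 761 ≥ 680 (meets base)
DTI: 3,570 ÷ 9,650 = 37%, over the 36% base limit.
Reserves = 26,640/1,395 = 19.1 months ≥ 4
Employment 57 ≥ 24 months
DTI 37% is within the 36%–39% exception band; checking compensating factors.
Override check — reserves: 19.1 mo (ok); score: 761 (ok).
Both override conditions satisfied; DTI exception granted.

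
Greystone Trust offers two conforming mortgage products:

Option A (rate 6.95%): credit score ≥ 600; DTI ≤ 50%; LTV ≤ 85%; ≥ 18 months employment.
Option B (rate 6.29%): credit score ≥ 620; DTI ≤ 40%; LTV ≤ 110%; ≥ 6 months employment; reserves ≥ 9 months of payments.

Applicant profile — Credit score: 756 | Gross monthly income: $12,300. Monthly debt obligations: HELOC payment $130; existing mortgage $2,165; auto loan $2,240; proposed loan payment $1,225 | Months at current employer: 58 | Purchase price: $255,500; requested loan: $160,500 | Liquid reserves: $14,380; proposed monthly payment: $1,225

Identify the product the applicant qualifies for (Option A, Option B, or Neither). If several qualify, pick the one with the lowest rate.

Total debts = (130 + 2,165 + 2,240 + 1,225) = 5,760; DTI = 5,760/12,300 = 46.8%.
LTV = 160,500/255,500 = 62.8%.
Reserves = 14,380/1,225 = 11.7 months.
Option A: score 756 ≥ 600; DTI 46.8% ≤ 50%; LTV 62.8% ≤ 85%; employment 58 ≥ 18 mo → qualifies.
Option B: score 756 ≥ 620; DTI 46.8% > 40%; LTV 62.8% ≤ 110%; employment 58 ≥ 6 mo; reserves 11.7 ≥ 9 mo → does not qualify.

Option A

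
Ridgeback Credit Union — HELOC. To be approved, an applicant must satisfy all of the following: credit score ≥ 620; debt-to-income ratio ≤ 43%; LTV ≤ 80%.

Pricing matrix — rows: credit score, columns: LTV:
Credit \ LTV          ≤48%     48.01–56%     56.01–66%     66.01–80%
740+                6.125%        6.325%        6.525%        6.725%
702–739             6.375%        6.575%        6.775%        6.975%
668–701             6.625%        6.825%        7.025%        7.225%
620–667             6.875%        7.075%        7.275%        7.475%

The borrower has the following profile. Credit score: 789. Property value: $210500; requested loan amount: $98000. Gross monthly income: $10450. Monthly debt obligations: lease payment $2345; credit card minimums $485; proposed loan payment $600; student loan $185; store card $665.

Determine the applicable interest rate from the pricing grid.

Credit score 789 ≥ 620; Total monthly debts = (2,345 + 485 + 600 + 185 + 665) = 4,280. DTI: 4,280 ÷ 10,450 = 41%, within the 43% cap
LTV = 98,000/210,500 = 46.6% ≤ 80%
Row: 789 falls in 740+. Column: 46.6% falls in ≤48%. Rate = 6.125%.

6.125%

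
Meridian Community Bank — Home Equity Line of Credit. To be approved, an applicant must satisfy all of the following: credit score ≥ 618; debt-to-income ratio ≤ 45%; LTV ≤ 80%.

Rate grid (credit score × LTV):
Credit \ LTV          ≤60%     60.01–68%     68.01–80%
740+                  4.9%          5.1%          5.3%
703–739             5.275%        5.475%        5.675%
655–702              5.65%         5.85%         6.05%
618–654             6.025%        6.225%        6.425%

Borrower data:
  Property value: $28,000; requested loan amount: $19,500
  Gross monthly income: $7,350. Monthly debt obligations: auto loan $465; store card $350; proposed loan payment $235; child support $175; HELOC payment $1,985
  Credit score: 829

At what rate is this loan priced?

Credit score 829 ≥ 618; Total monthly debts = (465 + 350 + 235 + 175 + 1,985) = 3,210. DTI = 3,210/7,350 = 43.7% ≤ 45%
Loan-to-value = 19,500/28,000 = 69.6% — pass (80% max)
Credit 829 → row 740+; LTV 69.6% → column 68.01–80%. Grid cell → 5.3%.

5.3%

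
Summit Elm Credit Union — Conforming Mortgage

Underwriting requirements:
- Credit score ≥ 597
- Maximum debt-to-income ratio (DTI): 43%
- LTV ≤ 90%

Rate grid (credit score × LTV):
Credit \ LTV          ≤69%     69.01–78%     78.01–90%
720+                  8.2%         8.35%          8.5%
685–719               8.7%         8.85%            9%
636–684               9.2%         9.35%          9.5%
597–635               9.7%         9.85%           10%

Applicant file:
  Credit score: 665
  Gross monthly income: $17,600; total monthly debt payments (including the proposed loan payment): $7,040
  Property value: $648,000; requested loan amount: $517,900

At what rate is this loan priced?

Credit score 665 ≥ 597; Debt-to-income = 7,040/17,600 = 40% — meets 43% limit
Loan-to-value = 517,900/648,000 = 79.9% — pass (90% max)
Credit 665 → row 636–684; LTV 79.9% → column 78.01–90%. Grid cell → 9.5%.

9.5%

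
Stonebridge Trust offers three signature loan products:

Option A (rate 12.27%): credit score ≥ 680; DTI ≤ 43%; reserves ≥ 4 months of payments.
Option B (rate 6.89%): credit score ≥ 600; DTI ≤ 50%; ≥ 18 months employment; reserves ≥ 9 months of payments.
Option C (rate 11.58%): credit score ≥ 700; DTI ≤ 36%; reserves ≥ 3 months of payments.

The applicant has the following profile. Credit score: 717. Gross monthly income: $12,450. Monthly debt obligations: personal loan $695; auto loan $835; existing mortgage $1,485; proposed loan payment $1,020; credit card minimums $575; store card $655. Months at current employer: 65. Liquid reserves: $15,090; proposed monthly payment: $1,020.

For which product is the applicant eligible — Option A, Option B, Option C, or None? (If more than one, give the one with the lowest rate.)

Option B

Total debts = (695 + 835 + 1,485 + 1,020 + 575 + 655) = 5,265; DTI = 5,265/12,450 = 42.3%.
Reserves = 15,090/1,020 = 14.8 months.
Option A: score 717 ≥ 680; DTI 42.3% ≤ 43%; reserves 14.8 ≥ 4 mo → qualifies.
Option B: score 717 ≥ 600; DTI 42.3% ≤ 50%; employment 65 ≥ 18 mo; reserves 14.8 ≥ 9 mo → qualifies.
Option C: score 717 ≥ 700; DTI 42.3% > 36%; reserves 14.8 ≥ 3 mo → does not qualify.
Qualifying: Option A, Option B. Lowest rate is 6.89% → Option B.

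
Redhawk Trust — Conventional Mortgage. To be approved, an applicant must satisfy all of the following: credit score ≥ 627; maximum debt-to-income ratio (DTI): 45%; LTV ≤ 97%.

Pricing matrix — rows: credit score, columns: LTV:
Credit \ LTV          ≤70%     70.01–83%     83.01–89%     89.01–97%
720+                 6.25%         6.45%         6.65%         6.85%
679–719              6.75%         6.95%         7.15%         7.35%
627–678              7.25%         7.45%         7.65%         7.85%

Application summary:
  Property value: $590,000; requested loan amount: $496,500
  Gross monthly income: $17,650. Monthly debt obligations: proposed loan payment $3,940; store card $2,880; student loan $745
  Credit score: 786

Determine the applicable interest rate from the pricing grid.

6.65%

Credit score 786 ≥ 627; Total monthly debts = (3,940 + 2,880 + 745) = 7,565. DTI: 7,565 ÷ 17,650 = 42.9%, within the 45% cap
LTV = 496,500/590,000 = 84.2% ≤ 97%
Score 786 is in the 720+ band; LTV 84.2% is in the 83.01–89% band → 6.65%.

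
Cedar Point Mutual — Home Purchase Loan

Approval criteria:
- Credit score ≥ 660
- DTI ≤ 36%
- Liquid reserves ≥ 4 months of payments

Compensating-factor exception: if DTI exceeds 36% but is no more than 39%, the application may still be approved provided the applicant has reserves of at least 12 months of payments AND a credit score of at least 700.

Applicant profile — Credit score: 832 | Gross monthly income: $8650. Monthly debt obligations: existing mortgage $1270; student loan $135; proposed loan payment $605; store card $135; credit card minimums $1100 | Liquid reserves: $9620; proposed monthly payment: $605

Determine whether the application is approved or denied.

Credit score 832 ≥ 660 (meets base)
Total debts = (1,270 + 135 + 605 + 135 + 1,100) = 3,245. DTI: 3,245 ÷ 8,650 = 37.5%, over the 36% base limit.
Reserves = 9,620/605 = 15.9 months ≥ 4
DTI 37.5% is within the 36%–39% exception band; checking compensating factors.
Reserves 15.9 ≥ 12 months; credit score 832 ≥ 700.
Both compensating conditions met → exception applies.

Approved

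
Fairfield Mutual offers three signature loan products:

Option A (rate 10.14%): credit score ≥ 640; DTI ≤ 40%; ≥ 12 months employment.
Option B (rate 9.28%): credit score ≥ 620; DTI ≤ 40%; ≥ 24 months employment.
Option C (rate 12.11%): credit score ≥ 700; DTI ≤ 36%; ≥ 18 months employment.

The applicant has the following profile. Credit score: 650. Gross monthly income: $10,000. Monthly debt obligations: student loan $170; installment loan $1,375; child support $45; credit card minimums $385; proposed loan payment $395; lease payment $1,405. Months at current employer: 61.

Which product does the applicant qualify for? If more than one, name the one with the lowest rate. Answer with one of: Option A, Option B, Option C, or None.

Option B

Total debts = (170 + 1,375 + 45 + 385 + 395 + 1,405) = 3,775; DTI = 3,775/10,000 = 37.8%.
Option A: score 650 ≥ 640; DTI 37.8% ≤ 40%; employment 61 ≥ 12 mo → qualifies.
Option B: score 650 ≥ 620; DTI 37.8% ≤ 40%; employment 61 ≥ 24 mo → qualifies.
Option C: score 650 < 700; DTI 37.8% > 36%; employment 61 ≥ 18 mo → does not qualify.
Qualifying: Option A, Option B. Lowest rate is 9.28% → Option B.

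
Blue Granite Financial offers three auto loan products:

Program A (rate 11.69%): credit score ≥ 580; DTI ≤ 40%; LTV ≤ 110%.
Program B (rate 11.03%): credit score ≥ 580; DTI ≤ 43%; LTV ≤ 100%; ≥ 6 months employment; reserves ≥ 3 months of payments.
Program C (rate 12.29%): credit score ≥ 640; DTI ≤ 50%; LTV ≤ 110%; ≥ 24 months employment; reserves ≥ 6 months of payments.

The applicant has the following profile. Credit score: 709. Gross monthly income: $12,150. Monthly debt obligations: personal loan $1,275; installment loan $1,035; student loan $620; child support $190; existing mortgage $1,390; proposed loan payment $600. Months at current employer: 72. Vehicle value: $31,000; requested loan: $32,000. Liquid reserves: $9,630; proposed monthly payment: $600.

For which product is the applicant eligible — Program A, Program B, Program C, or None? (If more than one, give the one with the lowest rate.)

Program C

Total debts = (1,275 + 1,035 + 620 + 190 + 1,390 + 600) = 5,110; DTI = 5,110/12,150 = 42.1%.
LTV = 32,000/31,000 = 103.2%.
Reserves = 9,630/600 = 16.1 months.
Program A: score 709 ≥ 580; DTI 42.1% > 40%; LTV 103.2% ≤ 110% → does not qualify.
Program B: score 709 ≥ 580; DTI 42.1% ≤ 43%; LTV 103.2% > 100%; employment 72 ≥ 6 mo; reserves 16.1 ≥ 3 mo → does not qualify.
Program C: score 709 ≥ 640; DTI 42.1% ≤ 50%; LTV 103.2% ≤ 110%; employment 72 ≥ 24 mo; reserves 16.1 ≥ 6 mo → qualifies.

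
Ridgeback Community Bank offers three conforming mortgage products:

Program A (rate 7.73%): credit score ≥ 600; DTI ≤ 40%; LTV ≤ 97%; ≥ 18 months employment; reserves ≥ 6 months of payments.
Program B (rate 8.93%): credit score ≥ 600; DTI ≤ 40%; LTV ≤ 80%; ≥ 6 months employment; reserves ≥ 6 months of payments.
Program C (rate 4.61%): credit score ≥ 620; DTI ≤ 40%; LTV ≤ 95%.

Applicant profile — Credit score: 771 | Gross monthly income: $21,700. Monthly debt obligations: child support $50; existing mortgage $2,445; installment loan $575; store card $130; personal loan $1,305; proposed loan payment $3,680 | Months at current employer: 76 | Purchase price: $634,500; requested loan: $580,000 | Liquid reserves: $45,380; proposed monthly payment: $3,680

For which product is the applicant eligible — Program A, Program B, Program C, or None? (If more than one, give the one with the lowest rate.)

Total debts = (50 + 2,445 + 575 + 130 + 1,305 + 3,680) = 8,185; DTI = 8,185/21,700 = 37.7%.
LTV = 580,000/634,500 = 91.4%.
Reserves = 45,380/3,680 = 12.3 months.
Program A: score 771 ≥ 600; DTI 37.7% ≤ 40%; LTV 91.4% ≤ 97%; employment 76 ≥ 18 mo; reserves 12.3 ≥ 6 mo → qualifies.
Program B: score 771 ≥ 600; DTI 37.7% ≤ 40%; LTV 91.4% > 80%; employment 76 ≥ 6 mo; reserves 12.3 ≥ 6 mo → does not qualify.
Program C: score 771 ≥ 620; DTI 37.7% ≤ 40%; LTV 91.4% ≤ 95% → qualifies.
Qualifying: Program A, Program C. Lowest rate is 4.61% → Program C.

Program C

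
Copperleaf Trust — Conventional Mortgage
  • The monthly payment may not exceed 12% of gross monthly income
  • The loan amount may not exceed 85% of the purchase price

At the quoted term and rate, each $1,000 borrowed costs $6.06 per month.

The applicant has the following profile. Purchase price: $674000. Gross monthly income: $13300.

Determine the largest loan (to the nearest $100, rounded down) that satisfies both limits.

Payment cap: 12% × $13,300 = $1,596/month.
At $6.06 per $1,000, that supports 1,596/6.06 × 1,000 ≈ $263,366 → $263,300.
LTV cap: 85% × $674,000 = $572,900 → $572,900.
Binding constraint: payment-to-income.

$263,300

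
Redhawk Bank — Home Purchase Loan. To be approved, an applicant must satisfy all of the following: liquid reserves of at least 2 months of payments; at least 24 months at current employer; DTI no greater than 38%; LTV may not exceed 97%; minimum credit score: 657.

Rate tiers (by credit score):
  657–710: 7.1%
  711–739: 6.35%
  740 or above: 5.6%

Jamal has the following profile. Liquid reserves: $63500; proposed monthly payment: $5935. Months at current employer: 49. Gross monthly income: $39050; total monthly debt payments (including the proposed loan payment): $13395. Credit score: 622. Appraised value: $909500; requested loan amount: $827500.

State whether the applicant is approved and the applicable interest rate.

Denied

Credit score 622 < 657 (below minimum)
Debt-to-income = 13,395/39,050 = 34.3% — meets 38% limit
Employment 49 ≥ 24 months
LTV: 827,500 ÷ 909,500 = 91%, within 97% cap
Reserves = 63,500/5,935 = 10.7 months ≥ 2
Not all requirements met → denied.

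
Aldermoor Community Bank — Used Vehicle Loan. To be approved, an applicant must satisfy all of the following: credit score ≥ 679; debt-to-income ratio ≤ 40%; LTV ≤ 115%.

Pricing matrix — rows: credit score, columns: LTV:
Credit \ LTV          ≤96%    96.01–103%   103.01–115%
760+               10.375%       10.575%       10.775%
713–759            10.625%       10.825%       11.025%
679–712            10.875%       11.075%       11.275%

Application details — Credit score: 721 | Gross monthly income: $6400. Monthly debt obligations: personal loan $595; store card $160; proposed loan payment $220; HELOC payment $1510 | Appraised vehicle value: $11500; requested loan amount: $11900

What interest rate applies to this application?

Credit score 721 ≥ 679; Total monthly debts = (595 + 160 + 220 + 1,510) = 2,485. Debt-to-income = 2,485/6,400 = 38.8% — meets 40% limit
LTV: 11,900 ÷ 11,500 = 103.5%, within 115% cap
Credit 721 → row 713–759; LTV 103.5% → column 103.01–115%. Grid cell → 11.025%.

11.025%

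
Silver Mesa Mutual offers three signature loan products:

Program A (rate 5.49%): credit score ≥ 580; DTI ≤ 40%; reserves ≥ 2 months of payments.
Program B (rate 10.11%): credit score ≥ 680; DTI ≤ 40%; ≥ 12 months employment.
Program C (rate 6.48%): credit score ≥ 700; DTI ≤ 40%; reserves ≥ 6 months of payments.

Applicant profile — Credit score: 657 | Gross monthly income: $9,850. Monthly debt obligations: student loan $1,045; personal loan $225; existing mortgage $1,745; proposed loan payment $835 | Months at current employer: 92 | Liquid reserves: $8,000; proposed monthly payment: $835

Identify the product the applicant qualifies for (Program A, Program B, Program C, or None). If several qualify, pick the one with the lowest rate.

Program A

Total debts = (1,045 + 225 + 1,745 + 835) = 3,850; DTI = 3,850/9,850 = 39.1%.
Reserves = 8,000/835 = 9.6 months.
Program A: score 657 ≥ 580; DTI 39.1% ≤ 40%; reserves 9.6 ≥ 2 mo → qualifies.
Program B: score 657 < 680; DTI 39.1% ≤ 40%; employment 92 ≥ 12 mo → does not qualify.
Program C: score 657 < 700; DTI 39.1% ≤ 40%; reserves 9.6 ≥ 6 mo → does not qualify.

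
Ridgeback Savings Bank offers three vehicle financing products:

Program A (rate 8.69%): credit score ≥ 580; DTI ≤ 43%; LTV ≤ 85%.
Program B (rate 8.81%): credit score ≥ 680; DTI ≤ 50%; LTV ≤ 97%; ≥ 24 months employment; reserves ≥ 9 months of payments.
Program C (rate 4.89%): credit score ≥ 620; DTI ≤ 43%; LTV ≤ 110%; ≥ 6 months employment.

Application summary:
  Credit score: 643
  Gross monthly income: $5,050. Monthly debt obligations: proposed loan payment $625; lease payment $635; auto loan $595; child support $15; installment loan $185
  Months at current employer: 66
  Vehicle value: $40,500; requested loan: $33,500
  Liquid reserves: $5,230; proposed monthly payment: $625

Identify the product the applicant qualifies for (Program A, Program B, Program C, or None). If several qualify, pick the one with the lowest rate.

Total debts = (625 + 635 + 595 + 15 + 185) = 2,055; DTI = 2,055/5,050 = 40.7%.
LTV = 33,500/40,500 = 82.7%.
Reserves = 5,230/625 = 8.4 months.
Program A: score 643 ≥ 580; DTI 40.7% ≤ 43%; LTV 82.7% ≤ 85% → qualifies.
Program B: score 643 < 680; DTI 40.7% ≤ 50%; LTV 82.7% ≤ 97%; employment 66 ≥ 24 mo; reserves 8.4 < 9 mo → does not qualify.
Program C: score 643 ≥ 620; DTI 40.7% ≤ 43%; LTV 82.7% ≤ 110%; employment 66 ≥ 6 mo → qualifies.
Qualifying: Program A, Program C. Lowest rate is 4.89% → Program C.

Program C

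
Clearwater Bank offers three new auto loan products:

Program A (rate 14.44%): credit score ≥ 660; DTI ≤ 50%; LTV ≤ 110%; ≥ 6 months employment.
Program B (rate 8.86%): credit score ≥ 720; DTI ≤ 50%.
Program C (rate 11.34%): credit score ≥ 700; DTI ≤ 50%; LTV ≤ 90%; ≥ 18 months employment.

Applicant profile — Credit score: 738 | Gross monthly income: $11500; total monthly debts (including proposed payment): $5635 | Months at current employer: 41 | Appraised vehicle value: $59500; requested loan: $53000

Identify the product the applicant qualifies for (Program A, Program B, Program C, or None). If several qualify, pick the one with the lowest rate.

DTI = 5,635/11,500 = 49%.
LTV = 53,000/59,500 = 89.1%.
Program A: score 738 ≥ 660; DTI 49% ≤ 50%; LTV 89.1% ≤ 110%; employment 41 ≥ 6 mo → qualifies.
Program B: score 738 ≥ 720; DTI 49% ≤ 50% → qualifies.
Program C: score 738 ≥ 700; DTI 49% ≤ 50%; LTV 89.1% ≤ 90%; employment 41 ≥ 18 mo → qualifies.
Qualifying: Program A, Program B, Program C. Lowest rate is 8.86% → Program B.

Program B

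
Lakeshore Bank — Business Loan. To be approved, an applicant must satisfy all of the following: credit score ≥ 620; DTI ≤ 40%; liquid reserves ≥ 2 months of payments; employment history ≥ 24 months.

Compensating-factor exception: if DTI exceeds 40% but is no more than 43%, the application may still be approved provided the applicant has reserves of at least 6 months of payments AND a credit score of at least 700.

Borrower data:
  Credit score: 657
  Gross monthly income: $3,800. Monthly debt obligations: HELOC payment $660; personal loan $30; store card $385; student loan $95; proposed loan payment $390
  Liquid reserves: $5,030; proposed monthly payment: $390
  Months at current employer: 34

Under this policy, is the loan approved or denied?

Credit score 657 ≥ 620 (meets base)
Total debts = (660 + 30 + 385 + 95 + 390) = 1,560. DTI = 1,560/3,800 = 41.1% > 40% — standard DTI limit exceeded.
Liquid reserves cover 5,030/390 = 12.9 months — ≥ 2 required
Employment 34 ≥ 24 months
41.1% falls in the override range (40%–43%), so the compensating-factor test applies.
Override check — reserves: 12.9 mo (ok); score: 657 (below 700).
Override conditions not both satisfied; exception does not apply.

Denied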